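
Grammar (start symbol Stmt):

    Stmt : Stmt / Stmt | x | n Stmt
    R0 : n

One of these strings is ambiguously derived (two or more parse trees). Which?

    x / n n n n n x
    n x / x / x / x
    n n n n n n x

x / n n n n n x: 1 tree
n x / x / x / x: 14 trees
n n n n n n x: 1 tree

n x / x / x / x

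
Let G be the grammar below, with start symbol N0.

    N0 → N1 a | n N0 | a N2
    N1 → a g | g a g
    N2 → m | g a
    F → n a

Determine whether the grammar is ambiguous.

Witness: a g a

Derivation 1: N0 ⇒ N1 a ⇒ a g a
Derivation 2: N0 ⇒ a N2 ⇒ a g a

Two distinct leftmost derivations for the same string.

Ambiguous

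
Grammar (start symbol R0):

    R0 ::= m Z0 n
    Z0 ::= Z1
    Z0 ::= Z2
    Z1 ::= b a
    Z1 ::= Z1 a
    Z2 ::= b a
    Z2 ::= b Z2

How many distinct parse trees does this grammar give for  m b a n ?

2

Parse trees for m b a n:
  [R0 m [Z0 [Z1 b a]] n]
  [R0 m [Z0 [Z2 b a]] n]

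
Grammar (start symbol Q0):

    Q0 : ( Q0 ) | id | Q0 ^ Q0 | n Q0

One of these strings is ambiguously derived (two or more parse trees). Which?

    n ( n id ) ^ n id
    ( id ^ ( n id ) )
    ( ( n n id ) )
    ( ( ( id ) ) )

n ( n id ) ^ n id: 2 trees
( id ^ ( n id ) ): 1 tree
( ( n n id ) ): 1 tree
( ( ( id ) ) ): 1 tree

n ( n id ) ^ n id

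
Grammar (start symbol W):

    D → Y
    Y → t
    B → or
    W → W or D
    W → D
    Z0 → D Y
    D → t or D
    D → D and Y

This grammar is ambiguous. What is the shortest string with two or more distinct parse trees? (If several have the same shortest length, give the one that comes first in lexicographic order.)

t or t

length 1: no string has ≥2 trees
length 3: t or t has 2 parse trees

Two derivations of t or t:
  W ⇒ W or D ⇒ D or D ⇒ Y or D ⇒ t or D ⇒ t or Y ⇒ t or t
  W ⇒ D ⇒ t or D ⇒ t or Y ⇒ t or t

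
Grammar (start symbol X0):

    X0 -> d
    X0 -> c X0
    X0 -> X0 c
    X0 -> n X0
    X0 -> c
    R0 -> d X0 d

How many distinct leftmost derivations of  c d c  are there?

Parse trees for c d c:
  [X0 c [X0 [X0 d] c]]
  [X0 [X0 c [X0 d]] c]

2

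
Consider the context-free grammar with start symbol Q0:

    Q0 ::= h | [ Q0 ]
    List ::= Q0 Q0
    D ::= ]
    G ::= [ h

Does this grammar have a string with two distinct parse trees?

Only Q0 is reachable from Q0; ignoring the rest: L(Q0) is { openⁿ atom closeⁿ : n ≥ 0 }. The bracket depth fixes n, and the derivation is forced at every step.

Unambiguous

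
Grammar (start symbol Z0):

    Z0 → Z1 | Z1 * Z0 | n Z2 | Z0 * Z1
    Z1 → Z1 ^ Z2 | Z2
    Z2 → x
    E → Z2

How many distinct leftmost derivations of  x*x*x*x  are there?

Parse trees for x*x*x*x:
  [Z0 [Z1 [Z2 x]] * [Z0 [Z1 [Z2 x]] * [Z0 [Z1 [Z2 x]] * [Z0 [Z1 [Z2 x]]]]]]
  [Z0 [Z1 [Z2 x]] * [Z0 [Z1 [Z2 x]] * [Z0 [Z0 [Z1 [Z2 x]]] * [Z1 [Z2 x]]]]]
  [Z0 [Z1 [Z2 x]] * [Z0 [Z0 [Z1 [Z2 x]] * [Z0 [Z1 [Z2 x]]]] * [Z1 [Z2 x]]]]
  [Z0 [Z1 [Z2 x]] * [Z0 [Z0 [Z0 [Z1 [Z2 x]]] * [Z1 [Z2 x]]] * [Z1 [Z2 x]]]]
  [Z0 [Z0 [Z1 [Z2 x]] * [Z0 [Z1 [Z2 x]] * [Z0 [Z1 [Z2 x]]]]] * [Z1 [Z2 x]]]
  [Z0 [Z0 [Z1 [Z2 x]] * [Z0 [Z0 [Z1 [Z2 x]]] * [Z1 [Z2 x]]]] * [Z1 [Z2 x]]]
  [Z0 [Z0 [Z0 [Z1 [Z2 x]] * [Z0 [Z1 [Z2 x]]]] * [Z1 [Z2 x]]] * [Z1 [Z2 x]]]
  [Z0 [Z0 [Z0 [Z0 [Z1 [Z2 x]]] * [Z1 [Z2 x]]] * [Z1 [Z2 x]]] * [Z1 [Z2 x]]]

8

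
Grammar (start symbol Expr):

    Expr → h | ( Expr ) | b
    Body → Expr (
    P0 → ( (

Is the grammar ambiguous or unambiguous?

Only Expr is reachable from Expr; ignoring the rest: Each string is a nest of matched brackets around a single atom. An opening bracket forces the recursive rule; an atom forces the base rule.

Unambiguous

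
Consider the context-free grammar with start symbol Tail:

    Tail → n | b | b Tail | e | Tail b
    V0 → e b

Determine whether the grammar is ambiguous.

Witness: b b

Derivation 1: Tail ⇒ b Tail ⇒ b b
Derivation 2: Tail ⇒ Tail b ⇒ b b

Two distinct leftmost derivations for the same string.

Ambiguous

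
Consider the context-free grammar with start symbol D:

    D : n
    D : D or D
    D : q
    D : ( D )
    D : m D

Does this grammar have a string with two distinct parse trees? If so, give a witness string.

Ambiguous

Witness: m n or n

Derivation 1: D ⇒ D or D ⇒ m D or D ⇒ m n or D ⇒ m n or n
Derivation 2: D ⇒ m D ⇒ m D or D ⇒ m n or D ⇒ m n or n

Two distinct leftmost derivations for the same string.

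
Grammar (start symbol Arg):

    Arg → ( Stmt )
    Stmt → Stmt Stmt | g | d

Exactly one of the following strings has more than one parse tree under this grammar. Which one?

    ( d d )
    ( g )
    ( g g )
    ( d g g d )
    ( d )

( d d ): 1 tree
( g ): 1 tree
( g g ): 1 tree
( d g g d ): 5 trees
( d ): 1 tree

( d g g d )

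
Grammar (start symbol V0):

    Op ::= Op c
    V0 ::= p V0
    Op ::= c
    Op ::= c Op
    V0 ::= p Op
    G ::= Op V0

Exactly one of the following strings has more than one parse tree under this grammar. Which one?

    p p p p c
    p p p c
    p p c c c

p p c c c

p p p p c: 1 tree
p p p c: 1 tree
p p c c c: 4 trees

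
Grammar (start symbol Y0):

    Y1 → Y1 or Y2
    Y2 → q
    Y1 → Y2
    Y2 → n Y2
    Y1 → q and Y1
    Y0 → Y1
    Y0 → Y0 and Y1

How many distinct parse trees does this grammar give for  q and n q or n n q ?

3

Parse trees for q and n q or n n q:
  [Y0 [Y1 [Y1 q and [Y1 [Y2 n [Y2 q]]]] or [Y2 n [Y2 n [Y2 q]]]]]
  [Y0 [Y1 q and [Y1 [Y1 [Y2 n [Y2 q]]] or [Y2 n [Y2 n [Y2 q]]]]]]
  [Y0 [Y0 [Y1 [Y2 q]]] and [Y1 [Y1 [Y2 n [Y2 q]]] or [Y2 n [Y2 n [Y2 q]]]]]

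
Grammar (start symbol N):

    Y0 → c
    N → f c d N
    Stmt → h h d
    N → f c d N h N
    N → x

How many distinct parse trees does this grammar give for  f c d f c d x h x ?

Parse trees for f c d f c d x h x:
  [N f c d [N f c d [N x] h [N x]]]
  [N f c d [N f c d [N x]] h [N x]]

2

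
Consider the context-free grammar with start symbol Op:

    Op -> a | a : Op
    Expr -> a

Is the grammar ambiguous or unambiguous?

(Expr is unreachable from Op, so its rules don't affect L(Op).) The reachable grammar is A → atom sep A | atom. Each atom is followed by either the separator (recurse) or end-of-string (stop) — no choice point.

Unambiguous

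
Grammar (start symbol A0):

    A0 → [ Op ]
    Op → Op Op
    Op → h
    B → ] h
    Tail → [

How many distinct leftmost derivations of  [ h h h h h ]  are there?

14

Parse trees for [ h h h h h ] (showing first 6 of 14):
  [A0 [ [Op [Op h] [Op [Op h] [Op [Op h] [Op [Op h] [Op h]]]]] ]]
  [A0 [ [Op [Op h] [Op [Op h] [Op [Op [Op h] [Op h]] [Op h]]]] ]]
  [A0 [ [Op [Op h] [Op [Op [Op h] [Op h]] [Op [Op h] [Op h]]]] ]]
  [A0 [ [Op [Op h] [Op [Op [Op h] [Op [Op h] [Op h]]] [Op h]]] ]]
  [A0 [ [Op [Op h] [Op [Op [Op [Op h] [Op h]] [Op h]] [Op h]]] ]]
  [A0 [ [Op [Op [Op h] [Op h]] [Op [Op h] [Op [Op h] [Op h]]]] ]]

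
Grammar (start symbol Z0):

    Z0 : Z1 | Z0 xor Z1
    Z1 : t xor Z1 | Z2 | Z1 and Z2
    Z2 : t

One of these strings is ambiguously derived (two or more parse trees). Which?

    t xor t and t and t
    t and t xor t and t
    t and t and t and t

t xor t and t and t

t xor t and t and t: 4 trees
t and t xor t and t: 1 tree
t and t and t and t: 1 tree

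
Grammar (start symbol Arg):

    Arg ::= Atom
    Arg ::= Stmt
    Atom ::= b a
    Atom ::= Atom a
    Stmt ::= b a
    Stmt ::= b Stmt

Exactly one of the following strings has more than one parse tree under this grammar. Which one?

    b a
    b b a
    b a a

b a

b a: 2 trees
b b a: 1 tree
b a a: 1 tree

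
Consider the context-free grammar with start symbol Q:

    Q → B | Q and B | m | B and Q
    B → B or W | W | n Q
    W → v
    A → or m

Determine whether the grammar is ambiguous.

Ambiguous

Witness: v and v

Derivation 1: Q ⇒ Q and B ⇒ B and B ⇒ W and B ⇒ v and B ⇒ v and W ⇒ v and v
Derivation 2: Q ⇒ B and Q ⇒ W and Q ⇒ v and Q ⇒ v and B ⇒ v and W ⇒ v and v

Two distinct leftmost derivations for the same string.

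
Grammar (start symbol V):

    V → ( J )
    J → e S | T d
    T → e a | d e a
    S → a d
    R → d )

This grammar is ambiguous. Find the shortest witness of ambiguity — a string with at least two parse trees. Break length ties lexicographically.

( e a d )

length 5: ( e a d ) has 2 parse trees

Two derivations of ( e a d ):
  V ⇒ ( J ) ⇒ ( e S ) ⇒ ( e a d )
  V ⇒ ( J ) ⇒ ( T d ) ⇒ ( e a d )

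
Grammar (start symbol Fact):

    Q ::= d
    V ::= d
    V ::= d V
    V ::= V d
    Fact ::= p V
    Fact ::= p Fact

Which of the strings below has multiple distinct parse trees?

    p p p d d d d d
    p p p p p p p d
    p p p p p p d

p p p d d d d d

p p p d d d d d: 16 trees
p p p p p p p d: 1 tree
p p p p p p d: 1 tree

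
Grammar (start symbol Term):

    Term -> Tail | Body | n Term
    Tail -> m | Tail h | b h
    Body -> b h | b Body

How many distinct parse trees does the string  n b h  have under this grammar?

Parse trees for n b h:
  [Term n [Term [Tail b h]]]
  [Term n [Term [Body b h]]]

2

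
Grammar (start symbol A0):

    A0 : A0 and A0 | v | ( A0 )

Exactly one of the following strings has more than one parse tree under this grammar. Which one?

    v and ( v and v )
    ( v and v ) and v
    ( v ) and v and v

( v ) and v and v

v and ( v and v ): 1 tree
( v and v ) and v: 1 tree
( v ) and v and v: 2 trees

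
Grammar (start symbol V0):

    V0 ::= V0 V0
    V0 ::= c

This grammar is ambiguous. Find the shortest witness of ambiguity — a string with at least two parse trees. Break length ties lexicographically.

c c c

length 1: no string has ≥2 trees
length 2: no string has ≥2 trees
length 3: c c c has 2 parse trees

Two derivations of c c c:
  V0 ⇒ V0 V0 ⇒ V0 V0 V0 ⇒ c V0 V0 ⇒ c c V0 ⇒ c c c
  V0 ⇒ V0 V0 ⇒ c V0 ⇒ c V0 V0 ⇒ c c V0 ⇒ c c c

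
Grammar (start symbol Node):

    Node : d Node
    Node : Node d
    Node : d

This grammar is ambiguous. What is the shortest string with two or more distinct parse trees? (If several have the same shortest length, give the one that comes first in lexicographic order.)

d d

length 1: no string has ≥2 trees
length 2: d d has 2 parse trees

Two derivations of d d:
  Node ⇒ d Node ⇒ d d
  Node ⇒ Node d ⇒ d d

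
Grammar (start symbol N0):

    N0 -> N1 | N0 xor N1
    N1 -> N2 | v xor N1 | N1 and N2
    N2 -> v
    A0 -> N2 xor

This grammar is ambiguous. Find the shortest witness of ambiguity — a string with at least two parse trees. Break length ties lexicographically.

v xor v

length 1: no string has ≥2 trees
length 3: v xor v has 2 parse trees

Two derivations of v xor v:
  N0 ⇒ N1 ⇒ v xor N1 ⇒ v xor N2 ⇒ v xor v
  N0 ⇒ N0 xor N1 ⇒ N1 xor N1 ⇒ N2 xor N1 ⇒ v xor N1 ⇒ v xor N2 ⇒ v xor v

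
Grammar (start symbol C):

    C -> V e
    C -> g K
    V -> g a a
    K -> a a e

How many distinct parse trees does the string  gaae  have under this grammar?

Parse trees for gaae:
  [C [V g a a] e]
  [C g [K a a e]]

2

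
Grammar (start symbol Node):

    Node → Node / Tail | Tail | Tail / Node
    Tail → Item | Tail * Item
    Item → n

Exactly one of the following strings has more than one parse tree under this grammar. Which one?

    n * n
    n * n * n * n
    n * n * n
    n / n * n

n / n * n

n * n: 1 tree
n * n * n * n: 1 tree
n * n * n: 1 tree
n / n * n: 2 trees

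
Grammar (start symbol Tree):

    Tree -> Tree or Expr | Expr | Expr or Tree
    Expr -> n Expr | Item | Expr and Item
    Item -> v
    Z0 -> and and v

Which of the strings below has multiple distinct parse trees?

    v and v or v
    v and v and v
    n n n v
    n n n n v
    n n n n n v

v and v or v

v and v or v: 2 trees
v and v and v: 1 tree
n n n v: 1 tree
n n n n v: 1 tree
n n n n n v: 1 tree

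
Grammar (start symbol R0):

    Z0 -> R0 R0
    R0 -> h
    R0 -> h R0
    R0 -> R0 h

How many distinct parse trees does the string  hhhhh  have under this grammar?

Parse trees for hhhhh (showing first 6 of 16):
  [R0 h [R0 h [R0 h [R0 h [R0 h]]]]]
  [R0 h [R0 h [R0 h [R0 [R0 h] h]]]]
  [R0 h [R0 h [R0 [R0 h [R0 h]] h]]]
  [R0 h [R0 h [R0 [R0 [R0 h] h] h]]]
  [R0 h [R0 [R0 h [R0 h [R0 h]]] h]]
  [R0 h [R0 [R0 h [R0 [R0 h] h]] h]]

16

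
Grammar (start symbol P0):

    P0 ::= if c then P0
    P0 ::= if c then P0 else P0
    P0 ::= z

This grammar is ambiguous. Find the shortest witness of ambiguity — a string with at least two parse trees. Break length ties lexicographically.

length 1: no string has ≥2 trees
length 4: no string has ≥2 trees
length 6: no string has ≥2 trees
length 7: no string has ≥2 trees
length 9: if c then if c then z else z has 2 parse trees

Two derivations of if c then if c then z else z:
  P0 ⇒ if c then P0 ⇒ if c then if c then P0 else P0 ⇒ if c then if c then z else P0 ⇒ if c then if c then z else z
  P0 ⇒ if c then P0 else P0 ⇒ if c then if c then P0 else P0 ⇒ if c then if c then z else P0 ⇒ if c then if c then z else z

if c then if c then z else z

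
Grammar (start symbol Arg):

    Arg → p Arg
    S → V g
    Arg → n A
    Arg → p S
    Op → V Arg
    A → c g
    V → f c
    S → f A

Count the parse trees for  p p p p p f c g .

2

Parse trees for p p p p p f c g:
  [Arg p [Arg p [Arg p [Arg p [Arg p [S [V f c] g]]]]]]
  [Arg p [Arg p [Arg p [Arg p [Arg p [S f [A c g]]]]]]]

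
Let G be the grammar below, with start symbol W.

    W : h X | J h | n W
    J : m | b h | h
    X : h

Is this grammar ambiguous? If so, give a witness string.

Witness: h h

Derivation 1: W ⇒ h X ⇒ h h
Derivation 2: W ⇒ J h ⇒ h h

Two distinct leftmost derivations for the same string.

Ambiguous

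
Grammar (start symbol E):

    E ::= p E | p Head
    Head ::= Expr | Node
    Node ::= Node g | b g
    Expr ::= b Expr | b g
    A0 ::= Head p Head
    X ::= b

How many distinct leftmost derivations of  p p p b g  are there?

2

Parse trees for p p p b g:
  [E p [E p [E p [Head [Expr b g]]]]]
  [E p [E p [E p [Head [Node b g]]]]]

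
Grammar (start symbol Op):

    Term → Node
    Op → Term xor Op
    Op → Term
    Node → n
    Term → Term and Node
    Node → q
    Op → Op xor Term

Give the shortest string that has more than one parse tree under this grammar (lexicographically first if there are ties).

length 1: no string has ≥2 trees
length 3: n xor n has 2 parse trees

Two derivations of n xor n:
  Op ⇒ Term xor Op ⇒ Node xor Op ⇒ n xor Op ⇒ n xor Term ⇒ n xor Node ⇒ n xor n
  Op ⇒ Op xor Term ⇒ Term xor Term ⇒ Node xor Term ⇒ n xor Term ⇒ n xor Node ⇒ n xor n

n xor n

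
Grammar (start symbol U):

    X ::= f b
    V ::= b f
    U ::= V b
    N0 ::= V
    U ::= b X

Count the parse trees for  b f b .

2

Parse trees for b f b:
  [U [V b f] b]
  [U b [X f b]]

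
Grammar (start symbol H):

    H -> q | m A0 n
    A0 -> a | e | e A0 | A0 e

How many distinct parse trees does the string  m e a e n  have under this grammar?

2

Parse trees for m e a e n:
  [H m [A0 e [A0 [A0 a] e]] n]
  [H m [A0 [A0 e [A0 a]] e] n]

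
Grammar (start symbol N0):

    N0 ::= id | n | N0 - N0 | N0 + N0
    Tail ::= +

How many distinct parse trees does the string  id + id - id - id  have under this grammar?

5

Parse trees for id + id - id - id:
  [N0 [N0 [N0 id] + [N0 id]] - [N0 [N0 id] - [N0 id]]]
  [N0 [N0 [N0 [N0 id] + [N0 id]] - [N0 id]] - [N0 id]]
  [N0 [N0 [N0 id] + [N0 [N0 id] - [N0 id]]] - [N0 id]]
  [N0 [N0 id] + [N0 [N0 id] - [N0 [N0 id] - [N0 id]]]]
  [N0 [N0 id] + [N0 [N0 [N0 id] - [N0 id]] - [N0 id]]]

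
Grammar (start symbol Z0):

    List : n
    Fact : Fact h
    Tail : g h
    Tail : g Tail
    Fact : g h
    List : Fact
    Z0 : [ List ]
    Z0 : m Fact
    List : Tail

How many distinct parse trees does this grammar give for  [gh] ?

Parse trees for [gh]:
  [Z0 [ [List [Fact g h]] ]]
  [Z0 [ [List [Tail g h]] ]]

2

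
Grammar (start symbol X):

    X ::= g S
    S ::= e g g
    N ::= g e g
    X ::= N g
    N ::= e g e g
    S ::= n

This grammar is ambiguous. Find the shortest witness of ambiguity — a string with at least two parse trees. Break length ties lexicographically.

g e g g

length 2: no string has ≥2 trees
length 4: g e g g has 2 parse trees

Two derivations of g e g g:
  X ⇒ g S ⇒ g e g g
  X ⇒ N g ⇒ g e g g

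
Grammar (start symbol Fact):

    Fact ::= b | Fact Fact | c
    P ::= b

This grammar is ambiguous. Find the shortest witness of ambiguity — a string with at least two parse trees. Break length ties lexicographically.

length 1: no string has ≥2 trees
length 2: no string has ≥2 trees
length 3: b b b has 2 parse trees

Two derivations of b b b:
  Fact ⇒ Fact Fact ⇒ b Fact ⇒ b Fact Fact ⇒ b b Fact ⇒ b b b
  Fact ⇒ Fact Fact ⇒ Fact Fact Fact ⇒ b Fact Fact ⇒ b b Fact ⇒ b b b

b b b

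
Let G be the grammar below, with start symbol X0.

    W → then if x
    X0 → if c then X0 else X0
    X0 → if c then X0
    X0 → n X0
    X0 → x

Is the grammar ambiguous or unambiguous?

Ambiguous

Witness: if c then if c then x else x

Derivation 1: X0 ⇒ if c then X0 else X0 ⇒ if c then if c then X0 else X0 ⇒ if c then if c then x else X0 ⇒ if c then if c then x else x
Derivation 2: X0 ⇒ if c then X0 ⇒ if c then if c then X0 else X0 ⇒ if c then if c then x else X0 ⇒ if c then if c then x else x

Two distinct leftmost derivations for the same string.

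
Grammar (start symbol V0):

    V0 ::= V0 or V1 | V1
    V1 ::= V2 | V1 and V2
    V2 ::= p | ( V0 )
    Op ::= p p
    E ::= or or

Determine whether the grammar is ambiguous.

(Op, E are unreachable from V0, so their rules don't affect L(V0).) V0 → V0 or V1 | V1  ;  V1 → V1 and V2 | V2  — a left-associative chain with V2 at the bottom. Each string factors uniquely by precedence.

Unambiguous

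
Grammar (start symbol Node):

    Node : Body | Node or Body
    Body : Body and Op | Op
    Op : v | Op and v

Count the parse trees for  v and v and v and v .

Parse trees for v and v and v and v:
  [Node [Body [Body [Op v]] and [Op [Op [Op v] and v] and v]]]
  [Node [Body [Body [Body [Op v]] and [Op v]] and [Op [Op v] and v]]]
  [Node [Body [Body [Op [Op v] and v]] and [Op [Op v] and v]]]
  [Node [Body [Body [Body [Op v]] and [Op [Op v] and v]] and [Op v]]]
  [Node [Body [Body [Body [Body [Op v]] and [Op v]] and [Op v]] and [Op v]]]
  [Node [Body [Body [Body [Op [Op v] and v]] and [Op v]] and [Op v]]]
  [Node [Body [Body [Op [Op [Op v] and v] and v]] and [Op v]]]
  [Node [Body [Op [Op [Op [Op v] and v] and v] and v]]]

8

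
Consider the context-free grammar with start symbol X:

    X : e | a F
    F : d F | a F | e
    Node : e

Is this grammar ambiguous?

Only X, F are reachable from X; ignoring the rest: Restricted to the reachable nonterminals, every rule has the form A → t or A → t B, and no two rules for the same A share a first terminal. The grammar encodes a DFA — one run per string.

Unambiguous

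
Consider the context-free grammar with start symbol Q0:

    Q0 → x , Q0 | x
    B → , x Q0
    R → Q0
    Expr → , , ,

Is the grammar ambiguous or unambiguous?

Unambiguous

Only Q0 is reachable from Q0; ignoring the rest: The reachable grammar is A → atom sep A | atom. Each atom is followed by either the separator (recurse) or end-of-string (stop) — no choice point.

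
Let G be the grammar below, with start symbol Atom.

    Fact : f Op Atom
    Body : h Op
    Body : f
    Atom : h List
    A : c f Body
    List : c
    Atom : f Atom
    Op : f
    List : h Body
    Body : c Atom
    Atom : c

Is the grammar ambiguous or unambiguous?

Unambiguous

Only Atom, List, Body, Op are reachable from Atom; ignoring the rest: Each reachable nonterminal has at most one production per leading terminal, and all productions are right-linear; the derivation is determined token-by-token.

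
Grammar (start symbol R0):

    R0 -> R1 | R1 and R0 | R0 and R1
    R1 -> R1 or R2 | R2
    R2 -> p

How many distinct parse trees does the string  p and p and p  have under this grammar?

4

Parse trees for p and p and p:
  [R0 [R1 [R2 p]] and [R0 [R1 [R2 p]] and [R0 [R1 [R2 p]]]]]
  [R0 [R1 [R2 p]] and [R0 [R0 [R1 [R2 p]]] and [R1 [R2 p]]]]
  [R0 [R0 [R1 [R2 p]] and [R0 [R1 [R2 p]]]] and [R1 [R2 p]]]
  [R0 [R0 [R0 [R1 [R2 p]]] and [R1 [R2 p]]] and [R1 [R2 p]]]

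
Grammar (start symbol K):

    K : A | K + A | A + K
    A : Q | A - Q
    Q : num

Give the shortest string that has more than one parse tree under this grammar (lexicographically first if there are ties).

length 1: no string has ≥2 trees
length 3: num + num has 2 parse trees

Two derivations of num + num:
  K ⇒ K + A ⇒ A + A ⇒ Q + A ⇒ num + A ⇒ num + Q ⇒ num + num
  K ⇒ A + K ⇒ Q + K ⇒ num + K ⇒ num + A ⇒ num + Q ⇒ num + num

num + num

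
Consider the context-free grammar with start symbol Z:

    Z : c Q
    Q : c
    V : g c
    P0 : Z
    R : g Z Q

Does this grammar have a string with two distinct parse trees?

Unambiguous

(V, P0, R are unreachable from Z, so their rules don't affect L(Z).) The reachable rules are right-linear with at most one rule per (nonterminal, next-terminal) pair. Each input token forces the next rule, so parsing is deterministic.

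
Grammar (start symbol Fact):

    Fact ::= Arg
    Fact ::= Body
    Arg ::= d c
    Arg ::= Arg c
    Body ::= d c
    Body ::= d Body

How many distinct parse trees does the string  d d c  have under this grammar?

Parse trees for d d c:
  [Fact [Body d [Body d c]]]

1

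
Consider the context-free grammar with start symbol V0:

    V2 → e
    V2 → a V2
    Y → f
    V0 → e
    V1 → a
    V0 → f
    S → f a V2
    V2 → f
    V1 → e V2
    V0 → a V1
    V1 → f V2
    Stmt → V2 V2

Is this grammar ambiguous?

(S, Stmt, Y are unreachable from V0, so their rules don't affect L(V0).) Each reachable nonterminal has at most one production per leading terminal, and all productions are right-linear; the derivation is determined token-by-token.

Unambiguous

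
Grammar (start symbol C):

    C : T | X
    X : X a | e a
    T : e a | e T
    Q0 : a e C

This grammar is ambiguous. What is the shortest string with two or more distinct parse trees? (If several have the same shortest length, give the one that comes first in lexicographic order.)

e a

length 2: e a has 2 parse trees

Two derivations of e a:
  C ⇒ T ⇒ e a
  C ⇒ X ⇒ e a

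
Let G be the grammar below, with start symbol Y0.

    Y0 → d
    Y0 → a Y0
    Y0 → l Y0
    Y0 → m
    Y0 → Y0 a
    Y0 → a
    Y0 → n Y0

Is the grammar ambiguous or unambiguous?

Ambiguous

Witness: a a

Derivation 1: Y0 ⇒ a Y0 ⇒ a a
Derivation 2: Y0 ⇒ Y0 a ⇒ a a

Two distinct leftmost derivations for the same string.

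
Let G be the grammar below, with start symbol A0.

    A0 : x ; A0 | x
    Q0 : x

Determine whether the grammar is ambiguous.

Only A0 is reachable from A0; ignoring the rest: The reachable grammar is A → atom sep A | atom. Each atom is followed by either the separator (recurse) or end-of-string (stop) — no choice point.

Unambiguous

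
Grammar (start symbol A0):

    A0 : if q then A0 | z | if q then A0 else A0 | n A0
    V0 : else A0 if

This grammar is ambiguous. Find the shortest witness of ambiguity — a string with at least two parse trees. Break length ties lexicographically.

length 1: no string has ≥2 trees
length 2: no string has ≥2 trees
length 3: no string has ≥2 trees
length 4: no string has ≥2 trees
length 5: no string has ≥2 trees
length 6: no string has ≥2 trees
length 7: no string has ≥2 trees
length 8: no string has ≥2 trees
length 9: if q then if q then z else z has 2 parse trees

Two derivations of if q then if q then z else z:
  A0 ⇒ if q then A0 ⇒ if q then if q then A0 else A0 ⇒ if q then if q then z else A0 ⇒ if q then if q then z else z
  A0 ⇒ if q then A0 else A0 ⇒ if q then if q then A0 else A0 ⇒ if q then if q then z else A0 ⇒ if q then if q then z else z

if q then if q then z else z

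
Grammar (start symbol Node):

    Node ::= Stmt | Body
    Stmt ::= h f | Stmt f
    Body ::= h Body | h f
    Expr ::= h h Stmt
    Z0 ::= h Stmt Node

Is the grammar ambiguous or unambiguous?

Ambiguous

Witness: h f

Derivation 1: Node ⇒ Stmt ⇒ h f
Derivation 2: Node ⇒ Body ⇒ h f

Two distinct leftmost derivations for the same string.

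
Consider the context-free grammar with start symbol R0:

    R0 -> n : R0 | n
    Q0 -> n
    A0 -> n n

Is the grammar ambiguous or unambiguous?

Unambiguous

Only R0 is reachable from R0; ignoring the rest: The reachable grammar is A → atom sep A | atom. Each atom is followed by either the separator (recurse) or end-of-string (stop) — no choice point.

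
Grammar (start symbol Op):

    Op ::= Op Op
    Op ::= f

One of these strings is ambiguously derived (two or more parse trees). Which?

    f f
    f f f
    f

f f f

f f: 1 tree
f f f: 2 trees
f: 1 tree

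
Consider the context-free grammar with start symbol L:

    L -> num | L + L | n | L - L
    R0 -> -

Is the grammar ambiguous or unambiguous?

Ambiguous

Witness: n + n + n

Derivation 1: L ⇒ L + L ⇒ L + L + L ⇒ n + L + L ⇒ n + n + L ⇒ n + n + n
Derivation 2: L ⇒ L + L ⇒ n + L ⇒ n + L + L ⇒ n + n + L ⇒ n + n + n

Two distinct leftmost derivations for the same string.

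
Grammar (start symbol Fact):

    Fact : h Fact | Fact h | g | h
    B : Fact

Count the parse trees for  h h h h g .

Parse trees for h h h h g:
  [Fact h [Fact h [Fact h [Fact h [Fact g]]]]]

1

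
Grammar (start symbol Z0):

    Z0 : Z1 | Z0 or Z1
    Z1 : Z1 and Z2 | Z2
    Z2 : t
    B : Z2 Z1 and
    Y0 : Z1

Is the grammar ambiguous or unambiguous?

Unambiguous

(B, Y0 are unreachable from Z0, so their rules don't affect L(Z0).) The grammar is stratified — Z0 handles 'or' (left-recursive), Z1 handles 'and', Z2 atoms. Each operator has a fixed associativity and precedence level, so every string has one parse.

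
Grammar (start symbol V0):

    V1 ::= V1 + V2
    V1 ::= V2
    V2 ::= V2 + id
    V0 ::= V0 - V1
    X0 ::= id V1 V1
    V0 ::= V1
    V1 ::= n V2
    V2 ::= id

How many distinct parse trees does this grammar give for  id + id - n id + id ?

4

Parse trees for id + id - n id + id:
  [V0 [V0 [V1 [V1 [V2 id]] + [V2 id]]] - [V1 [V1 n [V2 id]] + [V2 id]]]
  [V0 [V0 [V1 [V1 [V2 id]] + [V2 id]]] - [V1 n [V2 [V2 id] + id]]]
  [V0 [V0 [V1 [V2 [V2 id] + id]]] - [V1 [V1 n [V2 id]] + [V2 id]]]
  [V0 [V0 [V1 [V2 [V2 id] + id]]] - [V1 n [V2 [V2 id] + id]]]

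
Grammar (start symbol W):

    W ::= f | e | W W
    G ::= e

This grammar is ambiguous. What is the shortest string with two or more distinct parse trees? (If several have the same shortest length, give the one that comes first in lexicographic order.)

e e e

length 1: no string has ≥2 trees
length 2: no string has ≥2 trees
length 3: e e e has 2 parse trees

Two derivations of e e e:
  W ⇒ W W ⇒ e W ⇒ e W W ⇒ e e W ⇒ e e e
  W ⇒ W W ⇒ W W W ⇒ e W W ⇒ e e W ⇒ e e e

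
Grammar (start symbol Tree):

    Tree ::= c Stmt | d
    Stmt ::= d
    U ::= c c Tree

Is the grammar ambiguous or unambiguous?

Only Tree, Stmt are reachable from Tree; ignoring the rest: The reachable rules are right-linear with at most one rule per (nonterminal, next-terminal) pair. Each input token forces the next rule, so parsing is deterministic.

Unambiguous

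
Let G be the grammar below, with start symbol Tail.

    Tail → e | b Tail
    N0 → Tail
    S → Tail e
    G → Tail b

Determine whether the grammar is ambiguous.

(N0, S, G are unreachable from Tail, so their rules don't affect L(Tail).) The reachable rules are right-linear with at most one rule per (nonterminal, next-terminal) pair. Each input token forces the next rule, so parsing is deterministic.

Unambiguous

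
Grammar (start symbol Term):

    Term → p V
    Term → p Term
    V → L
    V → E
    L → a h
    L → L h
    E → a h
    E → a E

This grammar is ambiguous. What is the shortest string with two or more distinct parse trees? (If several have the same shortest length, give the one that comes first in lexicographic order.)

length 3: p a h has 2 parse trees

Two derivations of p a h:
  Term ⇒ p V ⇒ p L ⇒ p a h
  Term ⇒ p V ⇒ p E ⇒ p a h

p a h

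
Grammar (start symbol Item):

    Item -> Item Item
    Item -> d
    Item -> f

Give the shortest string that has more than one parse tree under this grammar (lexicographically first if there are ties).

length 1: no string has ≥2 trees
length 2: no string has ≥2 trees
length 3: d d d has 2 parse trees

Two derivations of d d d:
  Item ⇒ Item Item ⇒ Item Item Item ⇒ d Item Item ⇒ d d Item ⇒ d d d
  Item ⇒ Item Item ⇒ d Item ⇒ d Item Item ⇒ d d Item ⇒ d d d

d d d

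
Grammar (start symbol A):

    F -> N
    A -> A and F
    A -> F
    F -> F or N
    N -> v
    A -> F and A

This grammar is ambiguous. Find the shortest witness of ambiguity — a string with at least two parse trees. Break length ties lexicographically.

length 1: no string has ≥2 trees
length 3: v and v has 2 parse trees

Two derivations of v and v:
  A ⇒ A and F ⇒ F and F ⇒ N and F ⇒ v and F ⇒ v and N ⇒ v and v
  A ⇒ F and A ⇒ N and A ⇒ v and A ⇒ v and F ⇒ v and N ⇒ v and v

v and v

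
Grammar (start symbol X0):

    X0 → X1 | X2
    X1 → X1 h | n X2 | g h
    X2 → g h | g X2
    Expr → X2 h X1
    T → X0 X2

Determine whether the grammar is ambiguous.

Witness: g h

Derivation 1: X0 ⇒ X1 ⇒ g h
Derivation 2: X0 ⇒ X2 ⇒ g h

Two distinct leftmost derivations for the same string.

Ambiguous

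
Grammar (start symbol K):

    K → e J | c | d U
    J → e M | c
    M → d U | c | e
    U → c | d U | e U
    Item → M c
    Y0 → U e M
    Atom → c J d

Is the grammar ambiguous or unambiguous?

Only K, J, M, U are reachable from K; ignoring the rest: The reachable rules are right-linear with at most one rule per (nonterminal, next-terminal) pair. Each input token forces the next rule, so parsing is deterministic.

Unambiguous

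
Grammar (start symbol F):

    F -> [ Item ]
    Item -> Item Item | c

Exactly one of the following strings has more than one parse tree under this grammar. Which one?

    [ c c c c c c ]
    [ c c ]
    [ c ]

[ c c c c c c ]: 42 trees
[ c c ]: 1 tree
[ c ]: 1 tree

[ c c c c c c ]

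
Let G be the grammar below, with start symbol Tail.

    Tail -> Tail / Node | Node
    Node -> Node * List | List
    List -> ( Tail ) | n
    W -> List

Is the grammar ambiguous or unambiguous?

Only Tail, Node, List are reachable from Tail; ignoring the rest: Tail → Tail / Node | Node  ;  Node → Node * List | List  — a left-associative chain with List at the bottom. Each string factors uniquely by precedence.

Unambiguous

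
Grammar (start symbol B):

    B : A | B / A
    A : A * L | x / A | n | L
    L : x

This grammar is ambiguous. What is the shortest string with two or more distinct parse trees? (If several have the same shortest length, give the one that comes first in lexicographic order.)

x / n

length 1: no string has ≥2 trees
length 3: x / n has 2 parse trees

Two derivations of x / n:
  B ⇒ A ⇒ x / A ⇒ x / n
  B ⇒ B / A ⇒ A / A ⇒ L / A ⇒ x / A ⇒ x / n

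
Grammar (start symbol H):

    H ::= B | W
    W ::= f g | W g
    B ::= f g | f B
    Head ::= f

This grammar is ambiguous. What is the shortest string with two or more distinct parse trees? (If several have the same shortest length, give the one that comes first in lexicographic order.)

length 2: f g has 2 parse trees

Two derivations of f g:
  H ⇒ B ⇒ f g
  H ⇒ W ⇒ f g

f g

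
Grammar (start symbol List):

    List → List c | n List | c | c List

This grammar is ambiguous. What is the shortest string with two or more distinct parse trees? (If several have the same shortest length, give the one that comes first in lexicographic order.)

length 1: no string has ≥2 trees
length 2: c c has 2 parse trees

Two derivations of c c:
  List ⇒ List c ⇒ c c
  List ⇒ c List ⇒ c c

c c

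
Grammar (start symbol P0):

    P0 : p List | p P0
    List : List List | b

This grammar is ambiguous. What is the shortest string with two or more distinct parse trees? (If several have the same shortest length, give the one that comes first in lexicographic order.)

p b b b

length 2: no string has ≥2 trees
length 3: no string has ≥2 trees
length 4: p b b b has 2 parse trees

Two derivations of p b b b:
  P0 ⇒ p List ⇒ p List List ⇒ p List List List ⇒ p b List List ⇒ p b b List ⇒ p b b b
  P0 ⇒ p List ⇒ p List List ⇒ p b List ⇒ p b List List ⇒ p b b List ⇒ p b b b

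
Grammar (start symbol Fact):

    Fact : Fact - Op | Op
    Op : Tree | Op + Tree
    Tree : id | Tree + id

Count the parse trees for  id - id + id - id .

2

Parse trees for id - id + id - id:
  [Fact [Fact [Fact [Op [Tree id]]] - [Op [Tree [Tree id] + id]]] - [Op [Tree id]]]
  [Fact [Fact [Fact [Op [Tree id]]] - [Op [Op [Tree id]] + [Tree id]]] - [Op [Tree id]]]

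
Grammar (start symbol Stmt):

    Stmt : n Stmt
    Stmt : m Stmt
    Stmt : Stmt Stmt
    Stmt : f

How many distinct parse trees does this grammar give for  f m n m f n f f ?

Parse trees for f m n m f n f f (showing first 6 of 25):
  [Stmt [Stmt f] [Stmt m [Stmt n [Stmt m [Stmt [Stmt f] [Stmt n [Stmt [Stmt f] [Stmt f]]]]]]]]
  [Stmt [Stmt f] [Stmt m [Stmt n [Stmt m [Stmt [Stmt f] [Stmt [Stmt n [Stmt f]] [Stmt f]]]]]]]
  [Stmt [Stmt f] [Stmt m [Stmt n [Stmt m [Stmt [Stmt [Stmt f] [Stmt n [Stmt f]]] [Stmt f]]]]]]
  [Stmt [Stmt f] [Stmt m [Stmt n [Stmt [Stmt m [Stmt f]] [Stmt n [Stmt [Stmt f] [Stmt f]]]]]]]
  [Stmt [Stmt f] [Stmt m [Stmt n [Stmt [Stmt m [Stmt f]] [Stmt [Stmt n [Stmt f]] [Stmt f]]]]]]
  [Stmt [Stmt f] [Stmt m [Stmt n [Stmt [Stmt m [Stmt [Stmt f] [Stmt n [Stmt f]]]] [Stmt f]]]]]

25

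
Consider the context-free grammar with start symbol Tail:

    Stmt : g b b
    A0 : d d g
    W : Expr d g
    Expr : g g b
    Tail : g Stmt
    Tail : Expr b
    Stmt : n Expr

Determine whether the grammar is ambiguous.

Ambiguous

Witness: g g b b

Derivation 1: Tail ⇒ g Stmt ⇒ g g b b
Derivation 2: Tail ⇒ Expr b ⇒ g g b b

Two distinct leftmost derivations for the same string.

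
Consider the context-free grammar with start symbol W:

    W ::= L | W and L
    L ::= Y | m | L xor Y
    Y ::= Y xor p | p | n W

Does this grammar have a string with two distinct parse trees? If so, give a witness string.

Witness: p xor p

Derivation 1: W ⇒ L ⇒ Y ⇒ Y xor p ⇒ p xor p
Derivation 2: W ⇒ L ⇒ L xor Y ⇒ Y xor Y ⇒ p xor Y ⇒ p xor p

Two distinct leftmost derivations for the same string.

Ambiguous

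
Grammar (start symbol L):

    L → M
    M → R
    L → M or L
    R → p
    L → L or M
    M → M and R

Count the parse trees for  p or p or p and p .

Parse trees for p or p or p and p:
  [L [M [R p]] or [L [M [R p]] or [L [M [M [R p]] and [R p]]]]]
  [L [M [R p]] or [L [L [M [R p]]] or [M [M [R p]] and [R p]]]]
  [L [L [M [R p]] or [L [M [R p]]]] or [M [M [R p]] and [R p]]]
  [L [L [L [M [R p]]] or [M [R p]]] or [M [M [R p]] and [R p]]]

4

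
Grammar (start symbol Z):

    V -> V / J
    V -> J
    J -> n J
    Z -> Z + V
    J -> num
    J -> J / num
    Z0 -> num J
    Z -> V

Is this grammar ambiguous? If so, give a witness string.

Ambiguous

Witness: num / num

Derivation 1: Z ⇒ V ⇒ V / J ⇒ J / J ⇒ num / J ⇒ num / num
Derivation 2: Z ⇒ V ⇒ J ⇒ J / num ⇒ num / num

Two distinct leftmost derivations for the same string.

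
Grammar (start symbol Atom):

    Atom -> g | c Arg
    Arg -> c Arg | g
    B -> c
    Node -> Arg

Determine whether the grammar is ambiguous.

Unambiguous

(B, Node are unreachable from Atom, so their rules don't affect L(Atom).) Each reachable nonterminal has at most one production per leading terminal, and all productions are right-linear; the derivation is determined token-by-token.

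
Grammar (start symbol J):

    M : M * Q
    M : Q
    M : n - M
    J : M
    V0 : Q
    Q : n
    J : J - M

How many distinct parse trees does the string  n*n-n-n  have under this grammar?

Parse trees for n*n-n-n:
  [J [J [M [M [Q n]] * [Q n]]] - [M n - [M [Q n]]]]
  [J [J [J [M [M [Q n]] * [Q n]]] - [M [Q n]]] - [M [Q n]]]

2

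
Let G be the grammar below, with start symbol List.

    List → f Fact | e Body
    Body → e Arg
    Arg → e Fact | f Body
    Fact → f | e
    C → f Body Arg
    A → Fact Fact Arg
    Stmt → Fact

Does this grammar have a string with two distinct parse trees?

Only List, Body, Arg, Fact are reachable from List; ignoring the rest: Each reachable nonterminal has at most one production per leading terminal, and all productions are right-linear; the derivation is determined token-by-token.

Unambiguous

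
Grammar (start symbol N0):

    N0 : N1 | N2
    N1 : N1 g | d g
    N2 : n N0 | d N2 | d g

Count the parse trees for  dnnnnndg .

2

Parse trees for dnnnnndg:
  [N0 [N2 d [N2 n [N0 [N2 n [N0 [N2 n [N0 [N2 n [N0 [N2 n [N0 [N1 d g]]]]]]]]]]]]]
  [N0 [N2 d [N2 n [N0 [N2 n [N0 [N2 n [N0 [N2 n [N0 [N2 n [N0 [N2 d g]]]]]]]]]]]]]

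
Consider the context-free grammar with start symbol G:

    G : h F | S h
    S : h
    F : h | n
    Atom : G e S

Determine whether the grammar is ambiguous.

Witness: h h

Derivation 1: G ⇒ h F ⇒ h h
Derivation 2: G ⇒ S h ⇒ h h

Two distinct leftmost derivations for the same string.

Ambiguous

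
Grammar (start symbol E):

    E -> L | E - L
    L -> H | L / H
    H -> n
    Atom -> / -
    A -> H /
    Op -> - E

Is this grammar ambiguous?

(Atom, A, Op are unreachable from E, so their rules don't affect L(E).) The grammar is stratified — E handles '-' (left-recursive), L handles '/', H atoms. Each operator has a fixed associativity and precedence level, so every string has one parse.

Unambiguous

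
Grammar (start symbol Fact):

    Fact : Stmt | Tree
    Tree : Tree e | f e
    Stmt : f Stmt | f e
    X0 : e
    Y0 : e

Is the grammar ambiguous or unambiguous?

Ambiguous

Witness: f e

Derivation 1: Fact ⇒ Stmt ⇒ f e
Derivation 2: Fact ⇒ Tree ⇒ f e

Two distinct leftmost derivations for the same string.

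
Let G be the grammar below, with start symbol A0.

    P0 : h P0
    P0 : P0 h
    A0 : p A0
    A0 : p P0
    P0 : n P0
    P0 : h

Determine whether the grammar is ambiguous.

Witness: p h h

Derivation 1: A0 ⇒ p P0 ⇒ p h P0 ⇒ p h h
Derivation 2: A0 ⇒ p P0 ⇒ p P0 h ⇒ p h h

Two distinct leftmost derivations for the same string.

Ambiguous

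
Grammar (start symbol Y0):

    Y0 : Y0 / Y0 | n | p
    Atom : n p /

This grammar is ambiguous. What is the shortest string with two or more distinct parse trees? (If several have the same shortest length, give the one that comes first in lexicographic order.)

n / n / n

length 1: no string has ≥2 trees
length 3: no string has ≥2 trees
length 5: n / n / n has 2 parse trees

Two derivations of n / n / n:
  Y0 ⇒ Y0 / Y0 ⇒ Y0 / Y0 / Y0 ⇒ n / Y0 / Y0 ⇒ n / n / Y0 ⇒ n / n / n
  Y0 ⇒ Y0 / Y0 ⇒ n / Y0 ⇒ n / Y0 / Y0 ⇒ n / n / Y0 ⇒ n / n / n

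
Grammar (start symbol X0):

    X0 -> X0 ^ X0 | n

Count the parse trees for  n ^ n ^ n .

Parse trees for n ^ n ^ n:
  [X0 [X0 n] ^ [X0 [X0 n] ^ [X0 n]]]
  [X0 [X0 [X0 n] ^ [X0 n]] ^ [X0 n]]

2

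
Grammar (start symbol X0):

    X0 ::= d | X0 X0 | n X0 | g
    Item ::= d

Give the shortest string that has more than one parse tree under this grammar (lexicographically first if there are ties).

length 1: no string has ≥2 trees
length 2: no string has ≥2 trees
length 3: d d d has 2 parse trees

Two derivations of d d d:
  X0 ⇒ X0 X0 ⇒ d X0 ⇒ d X0 X0 ⇒ d d X0 ⇒ d d d
  X0 ⇒ X0 X0 ⇒ X0 X0 X0 ⇒ d X0 X0 ⇒ d d X0 ⇒ d d d

d d d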